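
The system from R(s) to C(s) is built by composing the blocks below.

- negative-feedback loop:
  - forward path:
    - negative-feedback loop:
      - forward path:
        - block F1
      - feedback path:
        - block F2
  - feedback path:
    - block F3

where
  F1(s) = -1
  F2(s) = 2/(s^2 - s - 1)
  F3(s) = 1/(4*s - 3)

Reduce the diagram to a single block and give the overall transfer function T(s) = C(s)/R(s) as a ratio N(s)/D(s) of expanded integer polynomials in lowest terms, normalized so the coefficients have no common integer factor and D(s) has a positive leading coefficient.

[1] feedback reduction of F1, F2 = (-s^2 + s + 1)/(s^2 - s - 3)
[2] reduce the feedback loop with forward [F1/(1+F1*F2)] and return F3: this yields T(s), and no further normalization is needed

Hence the answer: (-4*s^3 + 7*s^2 + s - 3)/(4*s^3 - 8*s^2 - 8*s + 10)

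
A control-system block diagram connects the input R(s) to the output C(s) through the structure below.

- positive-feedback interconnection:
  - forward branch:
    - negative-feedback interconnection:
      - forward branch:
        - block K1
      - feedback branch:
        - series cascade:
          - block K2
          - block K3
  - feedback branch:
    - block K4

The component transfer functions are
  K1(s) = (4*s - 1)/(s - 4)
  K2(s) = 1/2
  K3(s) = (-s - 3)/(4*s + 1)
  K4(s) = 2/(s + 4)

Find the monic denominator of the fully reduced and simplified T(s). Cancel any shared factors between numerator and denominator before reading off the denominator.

1. reduce the series chain K2, K3 gives (-s - 3)/(8*s + 2)
2. close the feedback loop around K1, (K2*K3) gives (32*s^2 - 2)/(4*s^2 - 41*s - 5)
3. close the feedback loop around [K1/(1+K1*(K2*K3))], K4 gives (32*s^3 + 128*s^2 - 2*s - 8)/(4*s^3 - 89*s^2 - 169*s - 16)
Step 3 gives the fully reduced T(s), with no common factor left to cancel. The denominator's leading coefficient is 4, so divide each of its coefficients by 4 to get the monic form.

Answer: s^3 - 89*s^2/4 - 169*s/4 - 4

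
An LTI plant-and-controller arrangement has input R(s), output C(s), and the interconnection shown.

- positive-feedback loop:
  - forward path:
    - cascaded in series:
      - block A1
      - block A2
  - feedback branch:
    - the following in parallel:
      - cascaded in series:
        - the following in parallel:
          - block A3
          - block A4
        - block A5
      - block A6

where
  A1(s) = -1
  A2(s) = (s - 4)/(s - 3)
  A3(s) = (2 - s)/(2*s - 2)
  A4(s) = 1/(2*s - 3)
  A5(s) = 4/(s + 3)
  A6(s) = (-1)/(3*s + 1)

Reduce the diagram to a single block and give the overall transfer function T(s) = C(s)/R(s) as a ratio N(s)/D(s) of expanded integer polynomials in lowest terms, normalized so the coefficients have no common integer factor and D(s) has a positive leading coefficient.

First reduce the diagram to T(s).

[1] reduce the series chain A1, A2 -> (4 - s)/(s - 3)
[2] parallel reduction of A3, A4 -> (-2*s^2 + 9*s - 8)/(4*s^2 - 10*s + 6)
[3] reduce the series chain (A3+A4), A5 -> (-4*s^2 + 18*s - 16)/(2*s^3 + s^2 - 12*s + 9)
[4] add ((A3+A4)*A5), A6 (parallel) -> (-14*s^3 + 49*s^2 - 18*s - 25)/(6*s^4 + 5*s^3 - 35*s^2 + 15*s + 9)
[5] close the feedback loop around (A1*A2), (((A3+A4)*A5)+A6), giving the overall T(s)

Answer: (-6*s^5 + 19*s^4 + 55*s^3 - 155*s^2 + 51*s + 36)/(6*s^5 - 27*s^4 + 55*s^3 - 94*s^2 + 11*s + 73)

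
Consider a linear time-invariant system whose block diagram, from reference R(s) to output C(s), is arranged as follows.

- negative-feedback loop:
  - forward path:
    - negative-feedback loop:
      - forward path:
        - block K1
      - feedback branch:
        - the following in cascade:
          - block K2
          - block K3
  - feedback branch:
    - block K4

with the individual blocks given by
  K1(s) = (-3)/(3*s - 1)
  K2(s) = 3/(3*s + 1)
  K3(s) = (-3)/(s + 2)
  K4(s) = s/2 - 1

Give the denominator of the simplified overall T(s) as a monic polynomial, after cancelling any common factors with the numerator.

[1] series reduction of K2, K3; result (-9)/(3*s^2 + 7*s + 2)
[2] apply the feedback formula to K1, (K2*K3); result (-9*s^2 - 21*s - 6)/(9*s^3 + 18*s^2 - s + 25)
[3] collapse the loop ([K1/(1+K1*(K2*K3))] forward, K4 return); result (-18*s^2 - 42*s - 12)/(9*s^3 + 33*s^2 + 34*s + 62)
T(s) is the step-3 result (common factors already cancelled). Leading coefficient of the denominator: 9. Divide through by 9 for the monic polynomial.

Answer: s^3 + 11*s^2/3 + 34*s/9 + 62/9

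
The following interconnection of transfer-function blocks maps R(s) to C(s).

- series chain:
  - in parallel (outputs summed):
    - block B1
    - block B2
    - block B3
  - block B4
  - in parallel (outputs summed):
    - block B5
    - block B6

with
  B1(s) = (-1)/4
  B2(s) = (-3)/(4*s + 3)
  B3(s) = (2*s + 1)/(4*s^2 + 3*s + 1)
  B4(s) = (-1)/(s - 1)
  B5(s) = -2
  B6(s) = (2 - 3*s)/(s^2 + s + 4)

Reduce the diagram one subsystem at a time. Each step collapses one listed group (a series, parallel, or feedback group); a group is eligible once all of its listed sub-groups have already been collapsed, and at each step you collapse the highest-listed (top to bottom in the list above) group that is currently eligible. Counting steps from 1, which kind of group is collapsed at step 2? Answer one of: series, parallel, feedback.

Step 1 - parallel reduction of B1, B2, B3
Step 2 - reduce the parallel group B5, B6
Step 3 - multiply (B1+B2+B3), B4, (B5+B6) (series)
Step 2: parallel.

Answer: parallel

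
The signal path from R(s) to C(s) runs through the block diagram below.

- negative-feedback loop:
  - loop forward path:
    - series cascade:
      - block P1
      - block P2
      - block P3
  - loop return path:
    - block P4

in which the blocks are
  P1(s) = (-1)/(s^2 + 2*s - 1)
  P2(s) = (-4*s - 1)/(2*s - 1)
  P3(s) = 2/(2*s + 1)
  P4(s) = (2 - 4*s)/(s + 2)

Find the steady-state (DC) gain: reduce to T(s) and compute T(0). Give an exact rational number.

Reducing step by step:

Step 1 - series reduction of P1, P2, P3 = (8*s + 2)/(4*s^4 + 8*s^3 - 5*s^2 - 2*s + 1)
Step 2 - close the feedback loop around (P1*P2*P3), P4 = (8*s^2 + 18*s + 4)/(4*s^5 + 16*s^4 + 11*s^3 - 44*s^2 + 5*s + 6)
DC gain: substitute s = 0 into T(s) from step 2: T(0) = 4/6 = 2/3.

Answer: 2/3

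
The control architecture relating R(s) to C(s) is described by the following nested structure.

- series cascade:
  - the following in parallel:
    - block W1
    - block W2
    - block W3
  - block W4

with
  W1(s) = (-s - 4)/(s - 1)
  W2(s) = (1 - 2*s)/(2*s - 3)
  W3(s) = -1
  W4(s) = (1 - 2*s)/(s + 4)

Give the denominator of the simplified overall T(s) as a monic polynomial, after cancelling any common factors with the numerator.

Step 1. reduce the parallel group W1, W2, W3 -> (-6*s^2 + 3*s + 8)/(2*s^2 - 5*s + 3)
Step 2. series reduction of (W1+W2+W3), W4 -> (12*s^3 - 12*s^2 - 13*s + 8)/(2*s^3 + 3*s^2 - 17*s + 12)
T(s) is the step-2 result (common factors already cancelled). Leading coefficient of the denominator: 2. Divide through by 2 for the monic polynomial.

Hence the answer: s^3 + 3*s^2/2 - 17*s/2 + 6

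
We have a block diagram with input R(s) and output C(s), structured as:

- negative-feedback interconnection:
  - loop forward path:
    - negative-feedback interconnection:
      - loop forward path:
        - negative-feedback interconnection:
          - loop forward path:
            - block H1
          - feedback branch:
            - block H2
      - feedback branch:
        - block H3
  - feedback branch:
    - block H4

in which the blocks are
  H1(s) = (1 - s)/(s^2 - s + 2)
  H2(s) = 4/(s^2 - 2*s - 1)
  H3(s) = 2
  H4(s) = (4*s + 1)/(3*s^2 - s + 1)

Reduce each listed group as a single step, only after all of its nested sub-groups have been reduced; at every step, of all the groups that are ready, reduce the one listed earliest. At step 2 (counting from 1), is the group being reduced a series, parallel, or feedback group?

Reducing step by step:

1. reduce the feedback loop with forward H1 and return H2
2. close the feedback loop around [H1/(1+H1*H2)], H3
3. apply the feedback formula to [[H1/(1+H1*H2)]/(1+[H1/(1+H1*H2)]*H3)], H4
Step 2: feedback.

Answer: feedback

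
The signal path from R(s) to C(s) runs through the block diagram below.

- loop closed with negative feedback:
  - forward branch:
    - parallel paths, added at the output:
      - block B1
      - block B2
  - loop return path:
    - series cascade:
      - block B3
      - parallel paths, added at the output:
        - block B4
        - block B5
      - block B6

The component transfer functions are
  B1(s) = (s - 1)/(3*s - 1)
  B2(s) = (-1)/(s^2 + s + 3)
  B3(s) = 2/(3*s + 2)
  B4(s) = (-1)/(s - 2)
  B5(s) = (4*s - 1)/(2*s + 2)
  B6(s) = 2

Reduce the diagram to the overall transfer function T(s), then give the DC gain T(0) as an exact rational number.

Reducing step by step:

1. parallel reduction of B1, B2, giving (s^3 - s - 2)/(3*s^3 + 2*s^2 + 8*s - 3)
2. parallel reduction of B4, B5, giving (4*s^2 - 11*s)/(2*s^2 - 2*s - 4)
3. multiply B3, (B4+B5), B6 (series), giving (8*s^2 - 22*s)/(3*s^3 - s^2 - 8*s - 4)
4. apply the feedback formula to (B1+B2), (B3*(B4+B5)*B6), giving (3*s^6 - s^5 - 11*s^4 - 9*s^3 + 10*s^2 + 20*s + 8)/(9*s^6 + 11*s^5 - 24*s^4 - 53*s^3 - 63*s^2 + 36*s + 12)
That last expression is T(s); at s = 0 only the constant terms survive, so T(0) = 8/12 = 2/3.

Answer: 2/3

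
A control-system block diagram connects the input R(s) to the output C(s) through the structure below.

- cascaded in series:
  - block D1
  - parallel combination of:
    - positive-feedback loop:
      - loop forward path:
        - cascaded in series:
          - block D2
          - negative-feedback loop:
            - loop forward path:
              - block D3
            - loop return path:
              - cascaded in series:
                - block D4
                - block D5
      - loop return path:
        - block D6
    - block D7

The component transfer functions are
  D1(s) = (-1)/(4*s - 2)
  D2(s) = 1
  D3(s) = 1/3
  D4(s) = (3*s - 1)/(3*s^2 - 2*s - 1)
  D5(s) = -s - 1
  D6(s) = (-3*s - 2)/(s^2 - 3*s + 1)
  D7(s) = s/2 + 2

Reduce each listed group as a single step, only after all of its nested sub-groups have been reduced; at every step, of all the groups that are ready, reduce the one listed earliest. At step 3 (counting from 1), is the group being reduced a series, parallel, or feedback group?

The answer is series.

Reasoning:
Step 1: reduce the series chain D4, D5
Step 2: collapse the loop (D3 forward, (D4*D5) return)
Step 3: combine D2, [D3/(1+D3*(D4*D5))] in series
Step 4: feedback reduction of (D2*[D3/(1+D3*(D4*D5))]), D6
Step 5: parallel reduction of [(D2*[D3/(1+D3*(D4*D5))])/(1-(D2*[D3/(1+D3*(D4*D5))])*D6)], D7
Step 6: combine D1, ([(D2*[D3/(1+D3*(D4*D5))])/(1-(D2*[D3/(1+D3*(D4*D5))])*D6)]+D7) in series
The group at step 3 is a series group.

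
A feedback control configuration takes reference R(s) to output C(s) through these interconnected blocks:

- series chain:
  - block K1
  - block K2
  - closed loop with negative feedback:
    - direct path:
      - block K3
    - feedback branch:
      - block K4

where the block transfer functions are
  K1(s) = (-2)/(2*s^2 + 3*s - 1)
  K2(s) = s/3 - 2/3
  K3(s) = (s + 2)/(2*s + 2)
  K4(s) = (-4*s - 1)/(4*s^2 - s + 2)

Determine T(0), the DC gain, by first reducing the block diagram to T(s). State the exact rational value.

Step 1 - collapse the loop (K3 forward, K4 return) gives (4*s^3 + 7*s^2 + 4)/(8*s^3 + 2*s^2 - 7*s + 2)
Step 2 - cascade K1, K2, [K3/(1+K3*K4)] gives (-8*s^4 + 2*s^3 + 28*s^2 - 8*s + 16)/(48*s^5 + 84*s^4 - 48*s^3 - 57*s^2 + 39*s - 6)
The step-2 result is T(s). Setting s = 0: T(0) = 16/(-6) = -8/3.

Final answer: -8/3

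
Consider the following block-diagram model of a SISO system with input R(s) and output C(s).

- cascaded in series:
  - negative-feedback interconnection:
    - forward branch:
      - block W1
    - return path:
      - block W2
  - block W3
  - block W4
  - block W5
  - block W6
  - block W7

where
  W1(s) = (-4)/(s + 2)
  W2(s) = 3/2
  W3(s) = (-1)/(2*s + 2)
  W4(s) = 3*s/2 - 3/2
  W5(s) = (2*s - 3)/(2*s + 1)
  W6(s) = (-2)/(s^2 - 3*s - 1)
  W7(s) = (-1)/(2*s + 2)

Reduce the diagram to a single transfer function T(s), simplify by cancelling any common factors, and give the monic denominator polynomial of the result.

Step 1. collapse the loop (W1 forward, W2 return); result (-4)/(s - 4)
Step 2. series reduction of [W1/(1+W1*W2)], W3, W4, W5, W6, W7; result (6*s^2 - 15*s + 9)/(2*s^6 - 9*s^5 - 9*s^4 + 36*s^3 + 57*s^2 + 27*s + 4)
Step 2 gives the fully reduced T(s), with no common factor left to cancel. The denominator's leading coefficient is 2, so divide each of its coefficients by 2 to get the monic form.

Answer: s^6 - 9*s^5/2 - 9*s^4/2 + 18*s^3 + 57*s^2/2 + 27*s/2 + 2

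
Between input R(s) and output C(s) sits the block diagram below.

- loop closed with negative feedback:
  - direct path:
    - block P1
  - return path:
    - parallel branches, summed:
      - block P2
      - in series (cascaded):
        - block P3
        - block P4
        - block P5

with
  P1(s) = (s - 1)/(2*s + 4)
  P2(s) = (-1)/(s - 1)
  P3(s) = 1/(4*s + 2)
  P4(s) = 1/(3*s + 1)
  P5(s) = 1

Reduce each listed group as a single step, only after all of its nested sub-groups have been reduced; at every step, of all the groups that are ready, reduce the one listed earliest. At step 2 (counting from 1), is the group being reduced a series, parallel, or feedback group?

1. reduce the series chain P3, P4, P5
2. add P2, (P3*P4*P5) (parallel)
3. feedback reduction of P1, (P2+(P3*P4*P5))
Step 2 collapses a parallel group.

Therefore the answer is parallel.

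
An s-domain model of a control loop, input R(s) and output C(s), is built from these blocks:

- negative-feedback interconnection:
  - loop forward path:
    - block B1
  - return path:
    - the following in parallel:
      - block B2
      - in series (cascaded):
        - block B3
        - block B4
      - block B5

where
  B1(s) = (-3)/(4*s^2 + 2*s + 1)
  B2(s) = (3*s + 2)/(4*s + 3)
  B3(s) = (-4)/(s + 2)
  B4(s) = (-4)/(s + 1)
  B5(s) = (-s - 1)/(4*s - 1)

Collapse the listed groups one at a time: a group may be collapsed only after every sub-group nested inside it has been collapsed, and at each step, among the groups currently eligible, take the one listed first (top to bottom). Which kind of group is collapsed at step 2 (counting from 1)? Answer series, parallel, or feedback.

(1) multiply B3, B4 (series)
(2) reduce the parallel group B2, (B3*B4), B5
(3) collapse the loop (B1 forward, (B2+(B3*B4)+B5) return)
At step 2 the group reduced is parallel.

Hence the answer: parallel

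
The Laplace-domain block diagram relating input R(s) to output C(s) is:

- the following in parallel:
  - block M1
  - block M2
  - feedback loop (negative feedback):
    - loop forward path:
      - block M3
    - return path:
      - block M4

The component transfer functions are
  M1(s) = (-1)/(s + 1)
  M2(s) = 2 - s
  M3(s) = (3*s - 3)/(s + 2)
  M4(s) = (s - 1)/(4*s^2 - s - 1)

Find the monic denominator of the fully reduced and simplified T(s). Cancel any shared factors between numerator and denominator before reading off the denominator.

(1) reduce the feedback loop with forward M3 and return M4 gives (12*s^3 - 15*s^2 + 3)/(4*s^3 + 10*s^2 - 9*s + 1)
(2) reduce the parallel group M1, M2, [M3/(1+M3*M4)] gives (-4*s^5 + 6*s^4 + 20*s^3 - 15*s^2 - 5*s + 4)/(4*s^4 + 14*s^3 + s^2 - 8*s + 1)
That last expression is T(s), already simplified. Scaling its denominator by 1/4 (the reciprocal of the leading coefficient) yields the monic denominator.

Hence the answer: s^4 + 7*s^3/2 + s^2/4 - 2*s + 1/4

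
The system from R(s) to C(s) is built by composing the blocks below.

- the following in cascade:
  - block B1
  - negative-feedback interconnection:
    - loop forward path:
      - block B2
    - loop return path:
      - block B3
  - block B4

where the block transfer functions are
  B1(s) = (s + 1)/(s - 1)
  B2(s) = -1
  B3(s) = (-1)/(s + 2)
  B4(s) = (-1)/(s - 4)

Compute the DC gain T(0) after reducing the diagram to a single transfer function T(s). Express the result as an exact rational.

Answer: 1/6

Working:
Step 1. reduce the feedback loop with forward B2 and return B3; result (-s - 2)/(s + 3)
Step 2. series reduction of B1, [B2/(1+B2*B3)], B4; result (s^2 + 3*s + 2)/(s^3 - 2*s^2 - 11*s + 12)
Step 2 gives the overall T(s). Then T(0) = 2/12 = 1/6.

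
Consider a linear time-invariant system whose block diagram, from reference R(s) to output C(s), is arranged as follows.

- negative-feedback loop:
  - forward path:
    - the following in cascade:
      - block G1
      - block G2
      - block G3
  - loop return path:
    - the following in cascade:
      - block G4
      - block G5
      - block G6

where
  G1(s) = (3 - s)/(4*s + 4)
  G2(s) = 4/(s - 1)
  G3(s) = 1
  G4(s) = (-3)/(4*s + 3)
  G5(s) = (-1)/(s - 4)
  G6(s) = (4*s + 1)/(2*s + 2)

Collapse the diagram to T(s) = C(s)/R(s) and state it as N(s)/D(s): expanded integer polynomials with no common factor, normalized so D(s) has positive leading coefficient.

Step 1. combine G1, G2, G3 in series gives (3 - s)/(s^2 - 1)
Step 2. multiply G4, G5, G6 (series) gives (12*s + 3)/(8*s^3 - 18*s^2 - 50*s - 24)
Step 3. apply the feedback formula to (G1*G2*G3), (G4*G5*G6); the result is T(s) itself (integer coefficients, no common factor, positive leading denominator coefficient)

Therefore the answer is (-8*s^4 + 42*s^3 - 4*s^2 - 126*s - 72)/(8*s^5 - 18*s^4 - 58*s^3 - 18*s^2 + 83*s + 33).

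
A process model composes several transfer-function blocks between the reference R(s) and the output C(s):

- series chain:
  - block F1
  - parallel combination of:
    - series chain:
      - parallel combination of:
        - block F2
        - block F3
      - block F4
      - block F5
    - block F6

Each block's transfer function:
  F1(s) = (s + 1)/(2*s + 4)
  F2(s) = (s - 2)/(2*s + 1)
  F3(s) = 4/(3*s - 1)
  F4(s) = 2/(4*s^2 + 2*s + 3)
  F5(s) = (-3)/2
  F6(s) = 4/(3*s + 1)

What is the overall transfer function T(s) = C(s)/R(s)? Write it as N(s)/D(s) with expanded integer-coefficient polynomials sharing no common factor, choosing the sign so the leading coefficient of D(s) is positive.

Reducing step by step:

[1] add F2, F3 (parallel); result (3*s^2 + s + 6)/(6*s^2 + s - 1)
[2] cascade (F2+F3), F4, F5; result (-9*s^2 - 3*s - 18)/(24*s^4 + 16*s^3 + 16*s^2 + s - 3)
[3] add ((F2+F3)*F4*F5), F6 (parallel); result (96*s^4 + 37*s^3 + 46*s^2 - 53*s - 30)/(72*s^5 + 72*s^4 + 64*s^3 + 19*s^2 - 8*s - 3)
[4] reduce the series chain F1, (((F2+F3)*F4*F5)+F6): this yields T(s), and no further normalization is needed

Answer: (96*s^5 + 133*s^4 + 83*s^3 - 7*s^2 - 83*s - 30)/(144*s^6 + 432*s^5 + 416*s^4 + 294*s^3 + 60*s^2 - 38*s - 12)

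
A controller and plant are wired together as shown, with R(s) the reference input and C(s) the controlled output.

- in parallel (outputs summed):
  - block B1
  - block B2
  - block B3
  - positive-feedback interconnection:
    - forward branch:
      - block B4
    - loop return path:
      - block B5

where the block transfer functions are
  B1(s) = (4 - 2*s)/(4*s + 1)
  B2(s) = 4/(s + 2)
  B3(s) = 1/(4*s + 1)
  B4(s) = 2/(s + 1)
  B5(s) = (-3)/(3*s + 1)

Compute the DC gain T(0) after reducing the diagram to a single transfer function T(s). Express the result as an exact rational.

[1] feedback reduction of B4, B5: (6*s + 2)/(3*s^2 + 4*s + 7)
[2] parallel reduction of B1, B2, B3, [B4/(1-B4*B5)]: (-6*s^4 + 67*s^3 + 158*s^2 + 205*s + 102)/(12*s^4 + 43*s^3 + 70*s^2 + 71*s + 14)
Evaluating the step-2 result (the overall T(s)) at s = 0 gives T(0) = 102/14 = 51/7.

Answer: 51/7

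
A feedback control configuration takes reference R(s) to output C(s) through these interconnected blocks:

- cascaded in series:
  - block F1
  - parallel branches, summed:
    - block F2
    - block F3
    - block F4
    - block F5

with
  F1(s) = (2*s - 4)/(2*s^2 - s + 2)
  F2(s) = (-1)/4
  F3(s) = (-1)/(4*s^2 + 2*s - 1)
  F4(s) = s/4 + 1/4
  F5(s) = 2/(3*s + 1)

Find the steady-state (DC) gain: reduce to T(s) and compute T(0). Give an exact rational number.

[1] sum the parallel branches F2, F3, F4, F5, giving (12*s^4 + 10*s^3 + 31*s^2 + 3*s - 12)/(48*s^3 + 40*s^2 - 4*s - 4)
[2] multiply F1, (F2+F3+F4+F5) (series), giving (12*s^5 - 14*s^4 + 11*s^3 - 59*s^2 - 18*s + 24)/(48*s^5 + 16*s^4 + 24*s^3 + 38*s^2 - 2*s - 4)
The step-2 result is T(s). Setting s = 0: T(0) = 24/(-4) = -6.

Final answer: -6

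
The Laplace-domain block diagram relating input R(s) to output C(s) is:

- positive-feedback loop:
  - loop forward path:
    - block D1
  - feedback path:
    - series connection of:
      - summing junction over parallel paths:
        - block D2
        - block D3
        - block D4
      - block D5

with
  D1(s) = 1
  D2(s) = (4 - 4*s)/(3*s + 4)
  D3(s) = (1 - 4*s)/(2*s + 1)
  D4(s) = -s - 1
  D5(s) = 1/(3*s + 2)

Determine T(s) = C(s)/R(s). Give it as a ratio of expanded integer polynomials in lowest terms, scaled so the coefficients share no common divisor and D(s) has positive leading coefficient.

[1] sum the parallel branches D2, D3, D4 -> (-6*s^3 - 37*s^2 - 24*s + 4)/(6*s^2 + 11*s + 4)
[2] multiply (D2+D3+D4), D5 (series) -> (-6*s^3 - 37*s^2 - 24*s + 4)/(18*s^3 + 45*s^2 + 34*s + 8)
[3] reduce the feedback loop with forward D1 and return ((D2+D3+D4)*D5): this yields T(s), and no further normalization is needed

Answer: (18*s^3 + 45*s^2 + 34*s + 8)/(24*s^3 + 82*s^2 + 58*s + 4)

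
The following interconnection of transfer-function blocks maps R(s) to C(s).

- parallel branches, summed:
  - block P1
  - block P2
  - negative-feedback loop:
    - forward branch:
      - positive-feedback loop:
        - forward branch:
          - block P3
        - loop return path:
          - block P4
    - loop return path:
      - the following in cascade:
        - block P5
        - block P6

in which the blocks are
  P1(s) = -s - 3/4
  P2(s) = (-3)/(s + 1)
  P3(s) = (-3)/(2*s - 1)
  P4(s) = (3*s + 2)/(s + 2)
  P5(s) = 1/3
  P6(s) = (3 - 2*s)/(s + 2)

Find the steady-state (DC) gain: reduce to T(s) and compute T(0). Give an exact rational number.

Reducing step by step:

1. apply the feedback formula to P3, P4 gives (-3*s - 6)/(2*s^2 + 12*s + 4)
2. series reduction of P5, P6 gives (3 - 2*s)/(3*s + 6)
3. collapse the loop ([P3/(1-P3*P4)] forward, (P5*P6) return) gives (-3*s - 6)/(2*s^2 + 14*s + 1)
4. parallel reduction of P1, P2, [[P3/(1-P3*P4)]/(1+[P3/(1-P3*P4)]*(P5*P6))] gives (-8*s^4 - 70*s^3 - 144*s^2 - 253*s - 39)/(8*s^3 + 64*s^2 + 60*s + 4)
DC gain: substitute s = 0 into T(s) from step 4: T(0) = -39/4.

Answer: -39/4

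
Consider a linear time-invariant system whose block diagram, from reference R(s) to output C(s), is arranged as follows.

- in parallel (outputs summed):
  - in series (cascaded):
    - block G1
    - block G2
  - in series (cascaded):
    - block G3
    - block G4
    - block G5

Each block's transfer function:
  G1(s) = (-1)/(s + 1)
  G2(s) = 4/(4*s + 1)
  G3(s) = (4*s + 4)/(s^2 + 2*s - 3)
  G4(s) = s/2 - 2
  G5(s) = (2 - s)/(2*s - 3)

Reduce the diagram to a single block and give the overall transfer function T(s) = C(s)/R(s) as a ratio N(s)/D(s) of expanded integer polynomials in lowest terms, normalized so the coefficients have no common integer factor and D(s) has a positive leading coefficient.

Reducing step by step:

Step 1 - series reduction of G1, G2; result (-4)/(4*s^2 + 5*s + 1)
Step 2 - multiply G3, G4, G5 (series); result (-2*s^3 + 10*s^2 - 4*s - 16)/(2*s^3 + s^2 - 12*s + 9)
Step 3 - reduce the parallel group (G1*G2), (G3*G4*G5); the result is T(s) itself (integer coefficients, no common factor, positive leading denominator coefficient)

Answer: (-8*s^5 + 30*s^4 + 24*s^3 - 78*s^2 - 36*s - 52)/(8*s^5 + 14*s^4 - 41*s^3 - 23*s^2 + 33*s + 9)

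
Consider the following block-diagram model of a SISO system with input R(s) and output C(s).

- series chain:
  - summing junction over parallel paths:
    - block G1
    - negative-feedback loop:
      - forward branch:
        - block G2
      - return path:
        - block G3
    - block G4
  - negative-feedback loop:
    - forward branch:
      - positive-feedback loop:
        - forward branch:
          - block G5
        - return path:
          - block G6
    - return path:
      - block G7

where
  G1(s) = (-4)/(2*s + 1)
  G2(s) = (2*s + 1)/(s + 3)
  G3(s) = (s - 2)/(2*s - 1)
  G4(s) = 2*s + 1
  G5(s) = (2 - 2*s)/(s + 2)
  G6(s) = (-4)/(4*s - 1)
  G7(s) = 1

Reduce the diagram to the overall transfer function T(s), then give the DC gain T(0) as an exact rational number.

First reduce the diagram to T(s).

Step 1: reduce the feedback loop with forward G2 and return G3; result (4*s^2 - 1)/(4*s^2 + 2*s - 5)
Step 2: combine G1, [G2/(1+G2*G3)], G4 in parallel; result (16*s^4 + 32*s^3 - 20*s^2 - 28*s + 14)/(8*s^3 + 8*s^2 - 8*s - 5)
Step 3: feedback reduction of G5, G6; result (-8*s^2 + 10*s - 2)/(4*s^2 - s + 6)
Step 4: apply the feedback formula to [G5/(1-G5*G6)], G7; result (8*s^2 - 10*s + 2)/(4*s^2 - 9*s - 4)
Step 5: combine (G1+[G2/(1+G2*G3)]+G4), [[G5/(1-G5*G6)]/(1+[G5/(1-G5*G6)]*G7)] in series; result (128*s^6 + 96*s^5 - 448*s^4 + 40*s^3 + 352*s^2 - 196*s + 28)/(32*s^5 - 40*s^4 - 136*s^3 + 20*s^2 + 77*s + 20)
That last expression is T(s); at s = 0 only the constant terms survive, so T(0) = 28/20 = 7/5.

Answer: 7/5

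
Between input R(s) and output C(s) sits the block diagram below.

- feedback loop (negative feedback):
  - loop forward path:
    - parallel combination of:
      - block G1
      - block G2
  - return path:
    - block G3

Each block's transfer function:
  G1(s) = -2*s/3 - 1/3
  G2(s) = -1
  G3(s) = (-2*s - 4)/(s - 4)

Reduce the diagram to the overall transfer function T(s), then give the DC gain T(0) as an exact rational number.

Answer: 4

Working:
Step 1: reduce the parallel group G1, G2; result -2*s/3 - 4/3
Step 2: collapse the loop ((G1+G2) forward, G3 return); result (-2*s^2 + 4*s + 16)/(4*s^2 + 19*s + 4)
The step-2 result is T(s). Setting s = 0: T(0) = 16/4 = 4.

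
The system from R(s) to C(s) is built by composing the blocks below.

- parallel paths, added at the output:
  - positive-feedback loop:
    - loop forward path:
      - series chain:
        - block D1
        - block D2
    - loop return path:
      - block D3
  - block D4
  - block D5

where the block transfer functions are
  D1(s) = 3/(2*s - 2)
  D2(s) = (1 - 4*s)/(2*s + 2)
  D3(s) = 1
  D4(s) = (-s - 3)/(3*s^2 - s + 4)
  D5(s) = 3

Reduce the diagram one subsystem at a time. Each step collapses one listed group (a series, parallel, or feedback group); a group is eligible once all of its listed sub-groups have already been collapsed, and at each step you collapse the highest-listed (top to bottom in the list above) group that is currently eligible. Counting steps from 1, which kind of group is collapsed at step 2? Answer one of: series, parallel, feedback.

The answer is feedback.

Reasoning:
Step 1. combine D1, D2 in series
Step 2. collapse the loop ((D1*D2) forward, D3 return)
Step 3. parallel reduction of [(D1*D2)/(1-(D1*D2)*D3)], D4, D5
The group at step 2 is a feedback group.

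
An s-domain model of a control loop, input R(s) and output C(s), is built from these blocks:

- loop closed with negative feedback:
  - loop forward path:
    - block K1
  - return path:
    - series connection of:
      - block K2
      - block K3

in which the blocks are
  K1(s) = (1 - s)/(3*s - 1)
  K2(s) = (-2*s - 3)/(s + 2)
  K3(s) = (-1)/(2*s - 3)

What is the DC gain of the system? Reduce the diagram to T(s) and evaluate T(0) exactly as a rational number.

Step 1 - reduce the series chain K2, K3 = (2*s + 3)/(2*s^2 + s - 6)
Step 2 - apply the feedback formula to K1, (K2*K3) = (-2*s^3 + s^2 + 7*s - 6)/(6*s^3 - s^2 - 20*s + 9)
Evaluating the step-2 result (the overall T(s)) at s = 0 gives T(0) = -6/9 = -2/3.

Answer: -2/3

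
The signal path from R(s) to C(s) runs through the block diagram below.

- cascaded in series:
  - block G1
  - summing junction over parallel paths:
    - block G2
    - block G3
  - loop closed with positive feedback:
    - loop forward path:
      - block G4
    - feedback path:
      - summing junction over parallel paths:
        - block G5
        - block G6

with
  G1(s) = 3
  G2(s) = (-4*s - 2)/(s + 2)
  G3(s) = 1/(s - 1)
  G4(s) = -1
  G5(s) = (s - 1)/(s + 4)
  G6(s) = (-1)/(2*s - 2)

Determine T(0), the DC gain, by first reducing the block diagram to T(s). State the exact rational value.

(1) reduce the parallel group G2, G3: (-4*s^2 + 3*s + 4)/(s^2 + s - 2)
(2) parallel reduction of G5, G6: (2*s^2 - 5*s - 2)/(2*s^2 + 6*s - 8)
(3) close the feedback loop around G4, (G5+G6): (-2*s^2 - 6*s + 8)/(4*s^2 + s - 10)
(4) reduce the series chain G1, (G2+G3), [G4/(1-G4*(G5+G6))]: (24*s^3 + 78*s^2 - 96*s - 96)/(4*s^3 + 9*s^2 - 8*s - 20)
Evaluating the step-4 result (the overall T(s)) at s = 0 gives T(0) = -96/(-20) = 24/5.

Therefore the answer is 24/5.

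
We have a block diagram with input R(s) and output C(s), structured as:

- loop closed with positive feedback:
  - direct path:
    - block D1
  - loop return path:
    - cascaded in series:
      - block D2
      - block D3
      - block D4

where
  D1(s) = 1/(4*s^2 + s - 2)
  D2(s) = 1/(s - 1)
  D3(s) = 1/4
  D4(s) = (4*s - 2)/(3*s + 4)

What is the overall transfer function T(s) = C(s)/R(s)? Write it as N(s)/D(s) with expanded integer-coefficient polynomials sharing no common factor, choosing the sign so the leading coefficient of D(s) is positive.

1. cascade D2, D3, D4 -> (2*s - 1)/(6*s^2 + 2*s - 8)
2. feedback reduction of D1, (D2*D3*D4): this yields T(s), and no further normalization is needed

Answer: (6*s^2 + 2*s - 8)/(24*s^4 + 14*s^3 - 42*s^2 - 14*s + 17)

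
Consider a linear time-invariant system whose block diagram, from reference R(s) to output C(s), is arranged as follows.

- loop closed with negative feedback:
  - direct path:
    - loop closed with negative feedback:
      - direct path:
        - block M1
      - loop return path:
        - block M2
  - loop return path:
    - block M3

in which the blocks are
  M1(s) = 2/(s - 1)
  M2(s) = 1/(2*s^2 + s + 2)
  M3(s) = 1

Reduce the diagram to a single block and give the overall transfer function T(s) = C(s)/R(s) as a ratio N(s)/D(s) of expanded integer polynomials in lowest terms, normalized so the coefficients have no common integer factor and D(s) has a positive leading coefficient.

Step 1 - close the feedback loop around M1, M2 = (4*s^2 + 2*s + 4)/(2*s^3 - s^2 + s)
Step 2 - collapse the loop ([M1/(1+M1*M2)] forward, M3 return), giving the overall T(s)

Therefore the answer is (4*s^2 + 2*s + 4)/(2*s^3 + 3*s^2 + 3*s + 4).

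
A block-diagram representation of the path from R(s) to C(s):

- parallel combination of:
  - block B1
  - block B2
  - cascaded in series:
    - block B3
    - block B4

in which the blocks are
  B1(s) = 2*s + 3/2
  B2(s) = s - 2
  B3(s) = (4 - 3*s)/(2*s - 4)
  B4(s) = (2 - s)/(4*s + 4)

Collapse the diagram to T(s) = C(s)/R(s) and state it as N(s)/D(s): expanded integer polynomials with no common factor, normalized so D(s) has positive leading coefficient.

Answer: (24*s^2 + 23*s - 8)/(8*s + 8)

Working:
Step 1: reduce the series chain B3, B4: (3*s - 4)/(8*s + 8)
Step 2: add B1, B2, (B3*B4) (parallel), giving the overall T(s)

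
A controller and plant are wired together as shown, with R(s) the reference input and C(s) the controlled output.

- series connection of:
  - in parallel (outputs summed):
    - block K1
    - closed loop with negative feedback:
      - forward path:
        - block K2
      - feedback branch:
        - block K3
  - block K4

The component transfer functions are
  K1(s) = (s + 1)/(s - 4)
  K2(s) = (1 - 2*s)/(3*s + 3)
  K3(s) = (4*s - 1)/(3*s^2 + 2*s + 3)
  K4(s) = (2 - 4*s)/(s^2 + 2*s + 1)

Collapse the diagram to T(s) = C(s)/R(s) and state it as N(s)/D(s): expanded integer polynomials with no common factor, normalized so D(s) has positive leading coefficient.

Step 1: reduce the feedback loop with forward K2 and return K3 -> (-6*s^3 - s^2 - 4*s + 3)/(9*s^3 + 7*s^2 + 21*s + 8)
Step 2: sum the parallel branches K1, [K2/(1+K2*K3)] -> (3*s^4 + 39*s^3 + 28*s^2 + 48*s - 4)/(9*s^4 - 29*s^3 - 7*s^2 - 76*s - 32)
Step 3: series reduction of (K1+[K2/(1+K2*K3)]), K4, which is the overall transfer function T(s) = C(s)/R(s) in lowest terms

Final answer: (-12*s^5 - 150*s^4 - 34*s^3 - 136*s^2 + 112*s - 8)/(9*s^6 - 11*s^5 - 56*s^4 - 119*s^3 - 191*s^2 - 140*s - 32)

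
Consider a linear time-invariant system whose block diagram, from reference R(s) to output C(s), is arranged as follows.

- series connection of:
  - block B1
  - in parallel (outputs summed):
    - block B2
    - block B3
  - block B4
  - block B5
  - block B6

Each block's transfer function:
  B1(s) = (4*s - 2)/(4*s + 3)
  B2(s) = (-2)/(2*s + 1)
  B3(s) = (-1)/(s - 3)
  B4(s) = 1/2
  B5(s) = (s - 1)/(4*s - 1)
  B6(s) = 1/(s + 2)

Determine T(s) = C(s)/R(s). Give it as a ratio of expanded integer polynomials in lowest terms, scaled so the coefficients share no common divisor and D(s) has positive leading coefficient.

Step 1. add B2, B3 (parallel); result (5 - 4*s)/(2*s^2 - 5*s - 3)
Step 2. series reduction of B1, (B2+B3), B4, B5, B6: this yields T(s), and no further normalization is needed

Hence the answer: (-8*s^3 + 22*s^2 - 19*s + 5)/(32*s^5 - 222*s^3 - 197*s^2 - 9*s + 18)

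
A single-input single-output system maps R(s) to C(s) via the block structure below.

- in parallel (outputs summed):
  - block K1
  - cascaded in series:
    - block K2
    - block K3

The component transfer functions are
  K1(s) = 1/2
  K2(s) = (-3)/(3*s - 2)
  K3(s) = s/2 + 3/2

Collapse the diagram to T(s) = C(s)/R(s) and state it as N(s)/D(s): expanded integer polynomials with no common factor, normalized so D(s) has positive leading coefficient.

Reducing step by step:

[1] series reduction of K2, K3, giving (-3*s - 9)/(6*s - 4)
[2] reduce the parallel group K1, (K2*K3), giving the overall T(s)

Answer: (-11)/(6*s - 4)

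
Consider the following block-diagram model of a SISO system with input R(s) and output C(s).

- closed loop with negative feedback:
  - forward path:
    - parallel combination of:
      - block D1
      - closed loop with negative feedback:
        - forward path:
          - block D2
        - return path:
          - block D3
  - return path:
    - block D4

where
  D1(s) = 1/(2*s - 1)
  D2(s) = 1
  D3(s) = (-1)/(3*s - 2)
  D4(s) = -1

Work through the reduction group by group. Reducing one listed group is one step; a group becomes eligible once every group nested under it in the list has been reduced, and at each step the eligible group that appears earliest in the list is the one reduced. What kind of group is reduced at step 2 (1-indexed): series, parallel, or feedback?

Answer: parallel

Working:
(1) close the feedback loop around D2, D3
(2) combine D1, [D2/(1+D2*D3)] in parallel
(3) close the feedback loop around (D1+[D2/(1+D2*D3)]), D4
Step 2: parallel.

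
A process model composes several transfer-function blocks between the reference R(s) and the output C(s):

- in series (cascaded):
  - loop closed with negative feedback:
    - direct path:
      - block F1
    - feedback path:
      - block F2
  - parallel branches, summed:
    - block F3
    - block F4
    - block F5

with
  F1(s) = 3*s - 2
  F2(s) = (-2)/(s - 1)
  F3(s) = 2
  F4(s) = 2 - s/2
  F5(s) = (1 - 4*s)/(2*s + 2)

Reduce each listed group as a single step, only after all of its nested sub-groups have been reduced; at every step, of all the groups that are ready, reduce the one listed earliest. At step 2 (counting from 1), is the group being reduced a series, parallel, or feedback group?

[1] apply the feedback formula to F1, F2
[2] sum the parallel branches F3, F4, F5
[3] multiply [F1/(1+F1*F2)], (F3+F4+F5) (series)
So the answer for step 2 is parallel.

Final answer: parallel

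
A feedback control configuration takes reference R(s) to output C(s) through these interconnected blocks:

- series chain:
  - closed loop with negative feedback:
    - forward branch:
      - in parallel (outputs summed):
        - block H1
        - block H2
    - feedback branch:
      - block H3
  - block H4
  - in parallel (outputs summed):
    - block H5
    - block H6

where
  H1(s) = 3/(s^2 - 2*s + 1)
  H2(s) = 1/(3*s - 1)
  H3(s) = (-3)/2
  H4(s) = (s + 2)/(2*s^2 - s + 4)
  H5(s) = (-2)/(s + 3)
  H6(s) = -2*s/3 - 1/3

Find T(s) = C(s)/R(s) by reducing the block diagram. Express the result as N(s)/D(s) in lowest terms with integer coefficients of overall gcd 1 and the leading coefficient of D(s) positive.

Step 1 - reduce the parallel group H1, H2, giving (s^2 + 7*s - 2)/(3*s^3 - 7*s^2 + 5*s - 1)
Step 2 - apply the feedback formula to (H1+H2), H3, giving (2*s^2 + 14*s - 4)/(6*s^3 - 17*s^2 - 11*s + 4)
Step 3 - add H5, H6 (parallel), giving (-2*s^2 - 7*s - 9)/(3*s + 9)
Step 4 - combine [(H1+H2)/(1+(H1+H2)*H3)], H4, (H5+H6) in series - this is the overall T(s), already in the required normalized form

Therefore the answer is (-4*s^5 - 50*s^4 - 192*s^3 - 314*s^2 - 160*s + 72)/(36*s^6 - 12*s^5 - 303*s^4 + 24*s^3 - 585*s^2 - 384*s + 144).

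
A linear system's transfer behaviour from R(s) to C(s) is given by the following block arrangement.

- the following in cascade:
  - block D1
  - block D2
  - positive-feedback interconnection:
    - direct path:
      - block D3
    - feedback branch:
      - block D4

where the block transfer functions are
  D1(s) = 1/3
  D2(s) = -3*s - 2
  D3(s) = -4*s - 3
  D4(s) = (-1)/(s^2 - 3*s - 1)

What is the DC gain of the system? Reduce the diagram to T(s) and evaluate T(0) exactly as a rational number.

First reduce the diagram to T(s).

Step 1: feedback reduction of D3, D4 = (-4*s^3 + 9*s^2 + 13*s + 3)/(s^2 - 7*s - 4)
Step 2: combine D1, D2, [D3/(1-D3*D4)] in series = (12*s^4 - 19*s^3 - 57*s^2 - 35*s - 6)/(3*s^2 - 21*s - 12)
Step 2 gives the overall T(s). Then T(0) = -6/(-12) = 1/2.

Answer: 1/2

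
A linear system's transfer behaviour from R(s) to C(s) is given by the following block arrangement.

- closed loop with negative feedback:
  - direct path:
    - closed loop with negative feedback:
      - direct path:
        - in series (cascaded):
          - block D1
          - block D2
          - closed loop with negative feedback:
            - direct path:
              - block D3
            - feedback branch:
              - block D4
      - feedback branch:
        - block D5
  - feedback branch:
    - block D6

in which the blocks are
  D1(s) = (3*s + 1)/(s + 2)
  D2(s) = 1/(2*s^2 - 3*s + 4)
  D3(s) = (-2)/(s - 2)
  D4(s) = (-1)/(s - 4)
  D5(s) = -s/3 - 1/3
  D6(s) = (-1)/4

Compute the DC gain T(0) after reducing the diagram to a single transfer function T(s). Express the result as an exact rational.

[1] reduce the feedback loop with forward D3 and return D4; result (8 - 2*s)/(s^2 - 6*s + 10)
[2] series reduction of D1, D2, [D3/(1+D3*D4)]; result (-6*s^2 + 22*s + 8)/(2*s^5 - 11*s^4 + 12*s^3 + 30*s^2 - 68*s + 80)
[3] close the feedback loop around (D1*D2*[D3/(1+D3*D4)]), D5; result (-18*s^2 + 66*s + 24)/(6*s^5 - 33*s^4 + 42*s^3 + 74*s^2 - 234*s + 232)
[4] feedback reduction of [(D1*D2*[D3/(1+D3*D4)])/(1+(D1*D2*[D3/(1+D3*D4)])*D5)], D6; result (-36*s^2 + 132*s + 48)/(12*s^5 - 66*s^4 + 84*s^3 + 157*s^2 - 501*s + 452)
DC gain: substitute s = 0 into T(s) from step 4: T(0) = 48/452 = 12/113.

Final answer: 12/113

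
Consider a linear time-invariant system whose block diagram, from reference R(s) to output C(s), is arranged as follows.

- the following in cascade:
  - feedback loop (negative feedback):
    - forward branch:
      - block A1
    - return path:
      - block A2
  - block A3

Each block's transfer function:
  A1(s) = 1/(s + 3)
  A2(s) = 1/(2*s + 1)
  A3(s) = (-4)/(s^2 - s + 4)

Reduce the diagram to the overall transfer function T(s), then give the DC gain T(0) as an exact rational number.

First reduce the diagram to T(s).

1. close the feedback loop around A1, A2: (2*s + 1)/(2*s^2 + 7*s + 4)
2. reduce the series chain [A1/(1+A1*A2)], A3: (-8*s - 4)/(2*s^4 + 5*s^3 + 5*s^2 + 24*s + 16)
Evaluating the step-2 result (the overall T(s)) at s = 0 gives T(0) = -4/16 = -1/4.

Answer: -1/4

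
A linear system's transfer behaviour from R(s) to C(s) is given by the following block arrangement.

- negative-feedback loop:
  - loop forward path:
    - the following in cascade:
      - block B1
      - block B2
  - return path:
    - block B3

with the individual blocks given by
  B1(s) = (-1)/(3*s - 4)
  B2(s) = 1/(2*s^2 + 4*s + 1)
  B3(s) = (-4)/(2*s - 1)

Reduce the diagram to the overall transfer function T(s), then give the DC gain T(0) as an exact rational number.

1. combine B1, B2 in series; result (-1)/(6*s^3 + 4*s^2 - 13*s - 4)
2. apply the feedback formula to (B1*B2), B3; result (1 - 2*s)/(12*s^4 + 2*s^3 - 30*s^2 + 5*s + 8)
DC gain: substitute s = 0 into T(s) from step 2: T(0) = 1/8.

Answer: 1/8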